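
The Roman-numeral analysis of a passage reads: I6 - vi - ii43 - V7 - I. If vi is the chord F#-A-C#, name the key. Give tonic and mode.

The chord F#m is a minor triad rooted on F#; its label is vi.
If F# is scale degree 6 and the mode makes that degree carry a minor triad, the tonic is A and the mode is major.

A major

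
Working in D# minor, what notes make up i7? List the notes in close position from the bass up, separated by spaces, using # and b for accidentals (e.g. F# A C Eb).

In D# minor, the tonic is D#, and the diatonic chord built there is a minor seventh chord.
That chord is spelled D#-F#-A#-C#.

D# F# A# C#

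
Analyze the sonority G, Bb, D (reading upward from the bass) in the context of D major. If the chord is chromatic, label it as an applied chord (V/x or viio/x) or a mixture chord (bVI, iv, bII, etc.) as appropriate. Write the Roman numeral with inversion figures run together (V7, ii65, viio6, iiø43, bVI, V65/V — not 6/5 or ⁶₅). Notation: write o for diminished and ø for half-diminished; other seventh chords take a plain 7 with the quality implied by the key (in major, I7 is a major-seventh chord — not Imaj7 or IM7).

Stacked in thirds the chord is G-Bb-D: a minor triad on G.
G is the fourth degree of D major. This is the minor subdominant, borrowed from the parallel minor.

iv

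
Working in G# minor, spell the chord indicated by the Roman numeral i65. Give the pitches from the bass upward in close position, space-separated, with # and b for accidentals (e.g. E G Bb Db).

The numeral's case and figure indicate a minor seventh chord. In G# minor its root, the tonic, is G#.
That chord is spelled G#-B-D#-F#.
With the 65 figure the chord is in first inversion; from the bass B upward in close position it reads B-D#-F#-G#.

B D# F# G#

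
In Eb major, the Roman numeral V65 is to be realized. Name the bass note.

V in Eb major has root Bb; the chord is Bb-D-F-Ab.
The figure 65 means first inversion — the third is in the bass.

D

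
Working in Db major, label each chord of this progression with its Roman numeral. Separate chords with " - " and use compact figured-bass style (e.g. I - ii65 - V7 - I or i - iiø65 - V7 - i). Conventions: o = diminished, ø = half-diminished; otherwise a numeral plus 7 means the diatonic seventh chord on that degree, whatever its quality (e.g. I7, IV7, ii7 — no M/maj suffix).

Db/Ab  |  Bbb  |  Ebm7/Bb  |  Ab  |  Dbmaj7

Db/Ab: major triad on Db = scale degree 1 → I64.
Bbb is non-diatonic — bVI, a mixture chord from Db minor.
Ebm7/Bb: minor seventh chord on Eb = scale degree 2 → ii43.
Ab: root Ab is the dominant; major triad there is V.
Dbmaj7 has root Db, degree 1 in Db major, so I7.

I64 - bVI - ii43 - V - I7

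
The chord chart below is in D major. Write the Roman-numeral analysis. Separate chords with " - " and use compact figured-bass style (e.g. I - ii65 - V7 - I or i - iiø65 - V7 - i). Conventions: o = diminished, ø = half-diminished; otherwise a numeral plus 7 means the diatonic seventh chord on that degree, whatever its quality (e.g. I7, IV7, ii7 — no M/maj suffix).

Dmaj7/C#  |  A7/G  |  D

I42 - V42 - I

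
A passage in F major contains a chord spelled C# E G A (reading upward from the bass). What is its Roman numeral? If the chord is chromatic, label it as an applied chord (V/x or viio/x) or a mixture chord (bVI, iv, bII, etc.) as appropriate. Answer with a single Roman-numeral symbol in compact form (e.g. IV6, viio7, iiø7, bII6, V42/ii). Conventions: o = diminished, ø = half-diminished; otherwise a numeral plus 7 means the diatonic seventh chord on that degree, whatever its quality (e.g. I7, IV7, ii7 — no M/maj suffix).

V65/vi

Stacked in thirds the chord is A-C#-E-G: a dominant seventh chord on A.
A is not a diatonic chord root with this quality in F major, but it lies a perfect fifth above D (vi), so the chord functions as an applied dominant of vi.
With C# in the bass the chord is in first inversion, so the figured bass is 65.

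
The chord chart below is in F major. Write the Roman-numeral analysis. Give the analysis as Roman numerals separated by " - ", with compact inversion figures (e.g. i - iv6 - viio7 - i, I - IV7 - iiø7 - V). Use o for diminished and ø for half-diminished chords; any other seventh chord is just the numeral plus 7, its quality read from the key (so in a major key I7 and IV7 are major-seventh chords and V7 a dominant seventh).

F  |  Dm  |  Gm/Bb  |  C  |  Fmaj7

F has root F, degree 1 in F major, so I.
Dm: minor triad on D = scale degree 6 → vi.
Gm/Bb: root G is the supertonic; minor triad there is ii6.
C has root C, degree 5 in F major, so V.
Fmaj7 has root F, degree 1 in F major, so I7.

I - vi - ii6 - V - I7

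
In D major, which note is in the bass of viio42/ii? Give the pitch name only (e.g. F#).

The applied chord viio42/ii is rooted on D#: D#-F#-A-C.
The figure 42 means third inversion — the seventh is in the bass.

C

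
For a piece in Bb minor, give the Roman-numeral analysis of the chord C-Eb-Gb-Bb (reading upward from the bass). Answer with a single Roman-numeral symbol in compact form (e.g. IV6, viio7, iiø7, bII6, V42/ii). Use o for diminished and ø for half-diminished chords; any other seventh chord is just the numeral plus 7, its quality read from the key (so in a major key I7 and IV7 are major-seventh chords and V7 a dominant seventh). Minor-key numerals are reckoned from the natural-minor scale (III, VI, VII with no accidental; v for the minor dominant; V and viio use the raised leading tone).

iiø7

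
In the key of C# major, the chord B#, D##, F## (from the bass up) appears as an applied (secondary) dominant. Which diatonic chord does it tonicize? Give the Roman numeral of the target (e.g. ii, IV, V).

The chord is a major triad on B#.
A dominant resolves down a perfect fifth: B# → E#. In C# major, E# is scale degree 3, i.e. iii.

iii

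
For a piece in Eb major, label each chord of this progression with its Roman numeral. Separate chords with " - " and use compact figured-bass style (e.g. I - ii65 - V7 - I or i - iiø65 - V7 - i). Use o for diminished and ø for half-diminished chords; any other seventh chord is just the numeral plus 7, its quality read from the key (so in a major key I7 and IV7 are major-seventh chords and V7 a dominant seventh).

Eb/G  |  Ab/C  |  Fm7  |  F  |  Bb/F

Eb/G: major triad on Eb = scale degree 1 → I6.
Ab/C: major triad on Ab = scale degree 4 → IV6.
Fm7: root F is the supertonic; minor seventh chord there is ii7.
F is the secondary dominant of V (major triad on F): V/V.
Bb/F: root Bb is the dominant; major triad there is V64.

I6 - IV6 - ii7 - V/V - V64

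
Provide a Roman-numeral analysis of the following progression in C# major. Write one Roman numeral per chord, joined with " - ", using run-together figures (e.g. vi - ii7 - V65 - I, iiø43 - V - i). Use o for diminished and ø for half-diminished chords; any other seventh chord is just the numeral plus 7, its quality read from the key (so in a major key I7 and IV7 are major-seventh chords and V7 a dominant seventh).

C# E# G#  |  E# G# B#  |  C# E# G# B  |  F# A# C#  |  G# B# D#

I - iii - V7/IV - IV - V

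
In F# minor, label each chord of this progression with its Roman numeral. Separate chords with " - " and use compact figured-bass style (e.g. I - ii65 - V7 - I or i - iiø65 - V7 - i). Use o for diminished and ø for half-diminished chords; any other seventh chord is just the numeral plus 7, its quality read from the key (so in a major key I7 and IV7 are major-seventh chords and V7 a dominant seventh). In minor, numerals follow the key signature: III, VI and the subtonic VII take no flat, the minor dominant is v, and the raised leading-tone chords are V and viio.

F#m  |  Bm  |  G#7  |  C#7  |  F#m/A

F#m has root F#, degree 1 in F# minor, so i.
Bm: minor triad on B = scale degree 4 → iv.
G#7 is the secondary dominant of V (dominant seventh chord on G#): V7/V.
C#7: root C# is the dominant; dominant seventh chord there is V7.
F#m/A: minor triad on F# = scale degree 1 → i6.

i - iv - V7/V - V7 - i6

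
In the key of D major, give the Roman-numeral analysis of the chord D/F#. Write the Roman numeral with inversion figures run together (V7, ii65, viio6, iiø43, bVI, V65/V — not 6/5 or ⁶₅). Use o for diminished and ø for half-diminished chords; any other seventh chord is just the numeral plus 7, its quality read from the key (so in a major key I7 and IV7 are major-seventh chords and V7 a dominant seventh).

I6

Stacked in thirds the chord is D-F#-A: a major triad on D.
In D major, D is the tonic; the diatonic major triad there is I.
With F# in the bass the chord is in first inversion, so the figured bass is 6.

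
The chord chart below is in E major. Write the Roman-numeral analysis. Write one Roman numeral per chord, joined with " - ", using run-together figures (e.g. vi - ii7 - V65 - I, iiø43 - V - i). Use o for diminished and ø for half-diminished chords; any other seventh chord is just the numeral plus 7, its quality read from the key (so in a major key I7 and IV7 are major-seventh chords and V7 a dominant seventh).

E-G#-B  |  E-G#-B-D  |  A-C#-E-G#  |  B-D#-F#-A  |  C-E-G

I - V7/IV - IV7 - V7 - bVI

E-G#-B: root E is the tonic; major triad there is I.
E-G#-B-D is the secondary dominant of IV (dominant seventh chord on E): V7/IV.
A-C#-E-G#: root A is the subdominant; major seventh chord there is IV7.
B-D#-F#-A: root B is the dominant; dominant seventh chord there is V7.
C-E-G: major triad on C — chromatic; bVI (borrowed from the parallel minor).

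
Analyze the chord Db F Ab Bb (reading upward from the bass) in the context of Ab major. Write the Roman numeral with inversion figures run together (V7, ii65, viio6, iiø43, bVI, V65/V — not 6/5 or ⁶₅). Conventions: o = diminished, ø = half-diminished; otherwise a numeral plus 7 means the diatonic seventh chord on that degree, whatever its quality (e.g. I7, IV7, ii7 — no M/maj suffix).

Stacked in thirds the chord is Bb-Db-F-Ab: a minor seventh chord on Bb.
In Ab major, Bb is the supertonic; the diatonic minor seventh chord there is ii7.
With Db in the bass the chord is in first inversion, so the figured bass is 65.

ii65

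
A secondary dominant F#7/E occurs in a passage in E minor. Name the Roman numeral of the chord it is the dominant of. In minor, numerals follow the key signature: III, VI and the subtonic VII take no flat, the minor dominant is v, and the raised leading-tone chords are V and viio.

V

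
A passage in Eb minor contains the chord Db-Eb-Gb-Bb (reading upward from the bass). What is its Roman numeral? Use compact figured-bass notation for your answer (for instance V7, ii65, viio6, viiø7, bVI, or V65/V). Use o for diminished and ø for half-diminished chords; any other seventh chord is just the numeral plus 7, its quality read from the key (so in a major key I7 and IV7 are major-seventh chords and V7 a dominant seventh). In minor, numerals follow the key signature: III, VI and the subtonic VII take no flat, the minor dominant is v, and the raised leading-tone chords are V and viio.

i42

Stacked in thirds the chord is Eb-Gb-Bb-Db: a minor seventh chord on Eb.
In Eb minor, Eb is the tonic; the diatonic minor seventh chord there is i7.
With Db in the bass the chord is in third inversion, so the figured bass is 42.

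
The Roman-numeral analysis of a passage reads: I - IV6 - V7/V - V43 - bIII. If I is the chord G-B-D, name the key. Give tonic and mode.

G major

I is given as G-B-D — a major triad with root G.
If G is scale degree 1 and the mode makes that degree carry a major triad, the tonic is G and the mode is major.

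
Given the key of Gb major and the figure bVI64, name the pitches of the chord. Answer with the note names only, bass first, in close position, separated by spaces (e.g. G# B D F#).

Bbb Ebb Gb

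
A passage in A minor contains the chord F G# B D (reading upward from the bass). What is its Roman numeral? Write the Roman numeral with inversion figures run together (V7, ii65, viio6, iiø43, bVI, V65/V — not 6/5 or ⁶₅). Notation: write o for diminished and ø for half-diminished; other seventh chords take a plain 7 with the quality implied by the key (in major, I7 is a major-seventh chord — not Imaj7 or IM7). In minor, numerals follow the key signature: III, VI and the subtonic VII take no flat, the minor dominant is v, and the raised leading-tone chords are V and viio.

The pitches G#-B-D-F form a fully diminished seventh chord rooted on G#.
In A minor, G# is the leading tone; the diatonic fully diminished seventh chord there is viio7.
With F in the bass the chord is in third inversion, so the figured bass is 42.

viio42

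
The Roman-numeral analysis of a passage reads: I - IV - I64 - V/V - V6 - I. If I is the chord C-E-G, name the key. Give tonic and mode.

C major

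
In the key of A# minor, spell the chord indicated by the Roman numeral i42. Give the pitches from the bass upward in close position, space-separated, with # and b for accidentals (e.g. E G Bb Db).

The numeral's case and figure indicate a minor seventh chord. In A# minor its root, the tonic, is A#.
That chord is spelled A#-C#-E#-G#.
With the 42 figure the chord is in third inversion; from the bass G# upward in close position it reads G#-A#-C#-E#.

G# A# C# E#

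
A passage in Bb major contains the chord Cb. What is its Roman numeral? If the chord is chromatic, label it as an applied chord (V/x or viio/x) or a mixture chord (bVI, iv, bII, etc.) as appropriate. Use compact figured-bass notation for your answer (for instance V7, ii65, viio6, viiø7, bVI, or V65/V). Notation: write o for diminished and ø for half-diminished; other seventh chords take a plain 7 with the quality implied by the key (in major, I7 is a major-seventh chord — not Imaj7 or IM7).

The pitches Cb-Eb-Gb form a major triad rooted on Cb.
Cb is the lowered second degree of Bb major (diatonic 2 would be C). This is the Neapolitan chord — a major triad on the lowered second degree.

bII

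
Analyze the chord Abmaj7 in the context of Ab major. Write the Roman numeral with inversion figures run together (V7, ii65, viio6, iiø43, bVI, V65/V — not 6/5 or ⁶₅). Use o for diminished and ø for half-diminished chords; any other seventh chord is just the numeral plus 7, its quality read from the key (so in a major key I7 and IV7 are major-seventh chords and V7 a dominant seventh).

Stacked in thirds the chord is Ab-C-Eb-G: a major seventh chord on Ab.
In Ab major, Ab is the tonic; the diatonic major seventh chord there is I7.

I7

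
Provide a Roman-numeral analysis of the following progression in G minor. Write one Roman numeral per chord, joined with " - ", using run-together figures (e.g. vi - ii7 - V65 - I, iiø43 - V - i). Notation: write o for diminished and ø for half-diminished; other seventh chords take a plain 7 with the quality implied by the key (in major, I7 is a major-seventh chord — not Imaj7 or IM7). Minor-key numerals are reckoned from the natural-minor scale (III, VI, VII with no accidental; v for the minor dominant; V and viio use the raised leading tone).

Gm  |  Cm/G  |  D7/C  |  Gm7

i - iv64 - V42 - i7

Gm: root G is the tonic; minor triad there is i.
Cm/G: root C is the subdominant; minor triad there is iv64.
D7/C has root D, degree 5 in G minor, so V42.
Gm7: root G is the tonic; minor seventh chord there is i7.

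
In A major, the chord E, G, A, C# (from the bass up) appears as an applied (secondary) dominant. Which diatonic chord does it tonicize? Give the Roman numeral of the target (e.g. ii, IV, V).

The chord is a dominant seventh chord on A.
A dominant resolves down a perfect fifth: A → D. In A major, D is scale degree 4, i.e. IV.

IV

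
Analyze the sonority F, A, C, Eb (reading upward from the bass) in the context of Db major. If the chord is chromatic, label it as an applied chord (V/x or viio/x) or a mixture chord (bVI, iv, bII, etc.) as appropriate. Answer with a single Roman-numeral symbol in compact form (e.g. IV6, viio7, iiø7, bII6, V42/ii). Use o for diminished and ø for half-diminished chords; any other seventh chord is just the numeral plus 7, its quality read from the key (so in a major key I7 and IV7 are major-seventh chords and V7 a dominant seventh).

V7/vi

Stacked in thirds the chord is F-A-C-Eb: a dominant seventh chord on F.
F is not a diatonic chord root with this quality in Db major, but it lies a perfect fifth above Bb (vi), so the chord functions as an applied dominant of vi.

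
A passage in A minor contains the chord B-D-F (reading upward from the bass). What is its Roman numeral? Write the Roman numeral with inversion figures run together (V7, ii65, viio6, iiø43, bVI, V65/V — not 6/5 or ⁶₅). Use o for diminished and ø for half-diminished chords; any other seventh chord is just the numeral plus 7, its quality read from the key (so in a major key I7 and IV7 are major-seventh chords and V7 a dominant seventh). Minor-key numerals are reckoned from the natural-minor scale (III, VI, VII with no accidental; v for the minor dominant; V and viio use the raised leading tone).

Stacked in thirds the chord is B-D-F: a diminished triad on B.
B is scale degree 2 in A minor, and a diminished triad on that degree is written iio.

iio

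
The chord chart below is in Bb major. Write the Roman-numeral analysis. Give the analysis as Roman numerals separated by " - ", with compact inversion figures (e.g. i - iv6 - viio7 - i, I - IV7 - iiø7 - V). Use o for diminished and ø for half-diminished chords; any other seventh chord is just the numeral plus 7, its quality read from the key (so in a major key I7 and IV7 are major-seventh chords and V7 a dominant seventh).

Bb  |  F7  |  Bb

I - V7 - I

Bb: major triad on Bb = scale degree 1 → I.
F7: root F is the dominant; dominant seventh chord there is V7.
Bb: major triad on Bb = scale degree 1 → I.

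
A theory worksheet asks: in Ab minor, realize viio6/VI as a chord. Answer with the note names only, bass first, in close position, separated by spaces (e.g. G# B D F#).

viio6/VI is a secondary leading-tone chord. The target VI is Fb in Ab minor; the applied chord is rooted a semitone below, on Eb.
Building a diminished triad on Eb gives Eb-Gb-Bbb.
With the 6 figure the chord is in first inversion; from the bass Gb upward in close position it reads Gb-Bbb-Eb.

Gb Bbb Eb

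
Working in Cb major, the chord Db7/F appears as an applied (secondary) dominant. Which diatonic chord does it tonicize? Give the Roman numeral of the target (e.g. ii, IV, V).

V

The chord is a dominant seventh chord on Db.
A dominant resolves down a perfect fifth: Db → Gb. In Cb major, Gb is scale degree 5, i.e. V.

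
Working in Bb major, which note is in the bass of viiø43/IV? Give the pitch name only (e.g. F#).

Ab

The applied chord viiø43/IV is rooted on D: D-F-Ab-C.
The figure 43 means second inversion — the fifth is in the bass.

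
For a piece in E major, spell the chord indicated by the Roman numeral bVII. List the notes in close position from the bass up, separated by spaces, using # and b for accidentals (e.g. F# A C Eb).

D F# A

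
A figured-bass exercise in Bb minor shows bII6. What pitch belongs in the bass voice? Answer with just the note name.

Eb

bII in Bb minor has root Cb; the chord is Cb-Eb-Gb.
The figure 6 means first inversion — the third is in the bass.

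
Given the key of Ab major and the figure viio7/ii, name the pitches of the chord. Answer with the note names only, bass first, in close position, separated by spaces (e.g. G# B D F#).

The slash marks an applied leading-tone chord: viio of ii. In Ab major, ii is Bb, so the leading tone to it is A, a half step below.
Building a fully diminished seventh chord on A gives A-C-Eb-Gb.

A C Eb Gb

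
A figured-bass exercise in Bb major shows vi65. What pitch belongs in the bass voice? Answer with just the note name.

vi in Bb major has root G; the chord is G-Bb-D-F.
The figure 65 means first inversion — the third is in the bass.

Bb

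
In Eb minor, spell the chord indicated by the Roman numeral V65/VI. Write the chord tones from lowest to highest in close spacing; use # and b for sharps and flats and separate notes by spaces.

Bb Db Fb Gb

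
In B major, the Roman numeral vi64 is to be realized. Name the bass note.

vi in B major has root G#; the chord is G#-B-D#.
The figure 64 means second inversion — the fifth is in the bass.

D#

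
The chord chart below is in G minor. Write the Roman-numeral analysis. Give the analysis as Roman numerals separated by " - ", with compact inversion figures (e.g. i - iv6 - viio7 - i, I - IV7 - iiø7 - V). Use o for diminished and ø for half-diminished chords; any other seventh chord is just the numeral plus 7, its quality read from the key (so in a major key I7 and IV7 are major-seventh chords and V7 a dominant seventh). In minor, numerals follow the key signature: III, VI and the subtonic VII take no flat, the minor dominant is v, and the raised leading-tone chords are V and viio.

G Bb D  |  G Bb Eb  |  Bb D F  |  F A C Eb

i - VI6 - III - VII7

G-Bb-D has root G, degree 1 in G minor, so i.
G-Bb-Eb: major triad on Eb = scale degree 6 → VI6.
Bb-D-F: root Bb is the mediant; major triad there is III.
F-A-C-Eb: root F is the subtonic; dominant seventh chord there is VII7.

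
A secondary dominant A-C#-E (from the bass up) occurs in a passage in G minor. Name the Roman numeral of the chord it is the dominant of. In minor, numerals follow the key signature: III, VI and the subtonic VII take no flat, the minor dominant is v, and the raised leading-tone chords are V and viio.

The chord is a major triad on A.
A dominant resolves down a perfect fifth: A → D. In G minor, D is scale degree 5, i.e. V.

V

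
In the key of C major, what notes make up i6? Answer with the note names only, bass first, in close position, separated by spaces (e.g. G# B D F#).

Eb G C

i6 is the minor tonic, borrowed from the parallel minor. In C major that root is C.
So the chord is C-Eb-G, a minor triad.
With the 6 figure the chord is in first inversion; from the bass Eb upward in close position it reads Eb-G-C.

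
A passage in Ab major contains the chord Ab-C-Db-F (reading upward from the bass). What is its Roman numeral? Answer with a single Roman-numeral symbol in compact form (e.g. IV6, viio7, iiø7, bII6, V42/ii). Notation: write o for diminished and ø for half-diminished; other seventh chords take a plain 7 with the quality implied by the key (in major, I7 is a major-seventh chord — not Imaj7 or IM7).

IV43

The pitches Db-F-Ab-C form a major seventh chord rooted on Db.
Db is scale degree 4 in Ab major, and a major seventh chord on that degree is written IV7.
With Ab in the bass the chord is in second inversion, so the figured bass is 43.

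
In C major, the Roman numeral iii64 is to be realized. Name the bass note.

B

iii in C major has root E; the chord is E-G-B.
The figure 64 means second inversion — the fifth is in the bass.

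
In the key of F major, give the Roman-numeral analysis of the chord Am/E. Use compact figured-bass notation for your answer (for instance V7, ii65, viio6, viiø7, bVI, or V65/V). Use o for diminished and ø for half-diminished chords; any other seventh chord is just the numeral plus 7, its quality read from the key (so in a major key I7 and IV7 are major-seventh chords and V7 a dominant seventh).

iii64

The pitches A-C-E form a minor triad rooted on A.
A is scale degree 3 in F major, and a minor triad on that degree is written iii.
With E in the bass the chord is in second inversion, so the figured bass is 64.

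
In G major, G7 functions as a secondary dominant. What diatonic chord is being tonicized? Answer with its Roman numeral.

IV

The chord is a dominant seventh chord on G.
A dominant resolves down a perfect fifth: G → C. In G major, C is scale degree 4, i.e. IV.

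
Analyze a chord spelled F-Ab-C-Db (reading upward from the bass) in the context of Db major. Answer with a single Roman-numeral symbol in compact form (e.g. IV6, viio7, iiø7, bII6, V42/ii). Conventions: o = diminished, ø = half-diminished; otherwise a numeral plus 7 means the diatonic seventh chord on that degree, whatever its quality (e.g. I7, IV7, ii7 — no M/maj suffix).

I65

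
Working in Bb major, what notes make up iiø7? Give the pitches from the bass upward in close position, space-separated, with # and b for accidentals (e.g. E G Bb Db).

iiø7 is the half-diminished supertonic seventh, borrowed from the parallel minor. In Bb major that root is C.
So the chord is C-Eb-Gb-Bb, a half-diminished seventh chord.

C Eb Gb Bb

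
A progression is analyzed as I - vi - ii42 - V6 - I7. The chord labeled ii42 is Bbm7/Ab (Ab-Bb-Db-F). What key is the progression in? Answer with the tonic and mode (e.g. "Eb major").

Ab major

ii42 is given as Ab-Bb-Db-F — a minor seventh chord with root Bb.
Counting down one scale step from Bb places the tonic on Ab; a minor seventh chord on degree 2 is diatonic only in major.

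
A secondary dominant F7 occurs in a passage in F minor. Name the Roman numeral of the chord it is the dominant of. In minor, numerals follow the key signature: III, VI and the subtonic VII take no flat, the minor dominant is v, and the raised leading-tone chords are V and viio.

iv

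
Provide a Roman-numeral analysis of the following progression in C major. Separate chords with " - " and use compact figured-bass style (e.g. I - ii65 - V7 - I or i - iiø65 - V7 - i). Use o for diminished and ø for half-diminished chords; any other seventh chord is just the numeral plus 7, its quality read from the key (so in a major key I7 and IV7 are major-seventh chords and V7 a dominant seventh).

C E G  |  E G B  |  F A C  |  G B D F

I - iii - IV - V7

C-E-G: root C is the tonic; major triad there is I.
E-G-B: root E is the mediant; minor triad there is iii.
F-A-C: root F is the subdominant; major triad there is IV.
G-B-D-F: dominant seventh chord on G = scale degree 5 → V7.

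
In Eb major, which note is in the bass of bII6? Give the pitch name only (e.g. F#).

Ab

bII in Eb major has root Fb; the chord is Fb-Ab-Cb.
The figure 6 means first inversion — the third is in the bass.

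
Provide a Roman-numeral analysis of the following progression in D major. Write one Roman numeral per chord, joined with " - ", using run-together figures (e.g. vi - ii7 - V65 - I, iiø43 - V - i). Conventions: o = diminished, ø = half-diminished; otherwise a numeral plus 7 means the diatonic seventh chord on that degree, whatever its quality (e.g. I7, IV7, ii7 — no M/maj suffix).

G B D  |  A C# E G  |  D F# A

IV - V7 - I

G-B-D: root G is the subdominant; major triad there is IV.
A-C#-E-G has root A, degree 5 in D major, so V7.
D-F#-A: major triad on D = scale degree 1 → I.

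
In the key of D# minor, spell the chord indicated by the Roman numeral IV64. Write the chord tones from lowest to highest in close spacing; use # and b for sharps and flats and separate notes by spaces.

D# G# B#

Scale degree 4 in D# minor is G#; here the chord built on it is altered to a major triad. IV64 is the major subdominant, borrowed from the parallel major.
So the chord is G#-B#-D#.
The figured bass 64 indicates second inversion, placing the fifth (D#) in the bass: D#-G#-B#.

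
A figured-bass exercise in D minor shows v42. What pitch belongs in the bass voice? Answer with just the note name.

v in D minor has root A; the chord is A-C-E-G.
The figure 42 means third inversion — the seventh is in the bass.

G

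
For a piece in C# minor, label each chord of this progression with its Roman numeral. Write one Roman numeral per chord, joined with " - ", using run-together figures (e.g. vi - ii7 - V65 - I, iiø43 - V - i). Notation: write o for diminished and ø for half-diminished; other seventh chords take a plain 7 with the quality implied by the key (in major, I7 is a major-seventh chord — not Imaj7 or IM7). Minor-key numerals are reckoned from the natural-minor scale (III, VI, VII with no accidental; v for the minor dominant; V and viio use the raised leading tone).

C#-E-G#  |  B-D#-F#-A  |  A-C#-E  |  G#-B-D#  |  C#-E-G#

i - VII7 - VI - v - i

C#-E-G#: minor triad on C# = scale degree 1 → i.
B-D#-F#-A has root B, degree 7 in C# minor, so VII7.
A-C#-E has root A, degree 6 in C# minor, so VI.
G#-B-D#: root G# is the dominant; minor triad there is v.
C#-E-G# has root C#, degree 1 in C# minor, so i.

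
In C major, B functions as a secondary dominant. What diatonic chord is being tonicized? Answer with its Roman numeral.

iii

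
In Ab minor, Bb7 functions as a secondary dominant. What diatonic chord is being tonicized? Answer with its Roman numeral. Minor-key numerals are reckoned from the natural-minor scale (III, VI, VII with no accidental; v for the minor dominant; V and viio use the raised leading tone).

The chord is a dominant seventh chord on Bb.
A dominant resolves down a perfect fifth: Bb → Eb. In Ab minor, Eb is scale degree 5, i.e. V.

V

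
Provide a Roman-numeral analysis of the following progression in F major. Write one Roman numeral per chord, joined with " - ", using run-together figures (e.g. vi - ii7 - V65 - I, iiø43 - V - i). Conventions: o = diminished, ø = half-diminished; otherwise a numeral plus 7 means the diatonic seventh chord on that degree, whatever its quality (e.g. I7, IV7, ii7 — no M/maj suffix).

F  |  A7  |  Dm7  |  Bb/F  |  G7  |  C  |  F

I - V7/vi - vi7 - IV64 - V7/V - V - I

F has root F, degree 1 in F major, so I.
A7: chromatic; A is V of vi, so V7/vi.
Dm7 has root D, degree 6 in F major, so vi7.
Bb/F: root Bb is the subdominant; major triad there is IV64.
G7: a dominant seventh chord on G, the applied dominant of V → V7/V.
C has root C, degree 5 in F major, so V.
F has root F, degree 1 in F major, so I.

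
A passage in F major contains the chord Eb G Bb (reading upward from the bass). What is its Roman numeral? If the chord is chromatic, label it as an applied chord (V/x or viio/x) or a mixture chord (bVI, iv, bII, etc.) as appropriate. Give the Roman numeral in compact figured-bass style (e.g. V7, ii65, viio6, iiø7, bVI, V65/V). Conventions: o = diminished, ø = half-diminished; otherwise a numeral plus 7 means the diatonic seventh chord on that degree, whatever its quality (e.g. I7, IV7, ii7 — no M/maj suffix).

bVII

Stacked in thirds the chord is Eb-G-Bb: a major triad on Eb.
Eb is the lowered seventh degree of F major (diatonic 7 would be E). This is a major triad on the lowered seventh degree (the subtonic), borrowed from the parallel minor.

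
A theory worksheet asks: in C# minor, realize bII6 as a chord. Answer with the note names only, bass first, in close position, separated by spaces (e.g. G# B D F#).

bII6 is the Neapolitan sixth — a major triad on the lowered second degree, here in its customary first inversion. In C# minor that root is D.
So the chord is D-F#-A, a major triad.
The figured bass 6 indicates first inversion, placing the third (F#) in the bass: F#-A-D.

F# A D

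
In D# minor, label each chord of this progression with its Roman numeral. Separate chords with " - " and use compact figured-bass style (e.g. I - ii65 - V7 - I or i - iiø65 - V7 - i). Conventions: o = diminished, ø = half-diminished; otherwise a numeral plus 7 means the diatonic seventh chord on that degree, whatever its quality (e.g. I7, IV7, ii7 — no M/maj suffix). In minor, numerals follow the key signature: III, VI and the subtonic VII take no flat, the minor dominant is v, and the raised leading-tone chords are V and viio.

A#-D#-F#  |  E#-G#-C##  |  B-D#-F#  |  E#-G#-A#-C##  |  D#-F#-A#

A#-D#-F# has root D#, degree 1 in D# minor, so i64.
E#-G#-C##: root C## is the leading tone; diminished triad there is viio6.
B-D#-F#: root B is the submediant; major triad there is VI.
E#-G#-A#-C## has root A#, degree 5 in D# minor, so V43.
D#-F#-A#: minor triad on D# = scale degree 1 → i.

i64 - viio6 - VI - V43 - i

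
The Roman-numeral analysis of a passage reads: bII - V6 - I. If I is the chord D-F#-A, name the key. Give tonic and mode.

D major

The chord D is a major triad rooted on D; its label is I.
If D is scale degree 1 and the mode makes that degree carry a major triad, the tonic is D and the mode is major.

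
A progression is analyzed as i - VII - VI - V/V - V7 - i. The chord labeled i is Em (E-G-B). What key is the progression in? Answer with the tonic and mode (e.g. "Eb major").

E minor

The chord Em is a minor triad rooted on E; its label is i.
If E is scale degree 1 and the mode makes that degree carry a minor triad, the tonic is E and the mode is minor.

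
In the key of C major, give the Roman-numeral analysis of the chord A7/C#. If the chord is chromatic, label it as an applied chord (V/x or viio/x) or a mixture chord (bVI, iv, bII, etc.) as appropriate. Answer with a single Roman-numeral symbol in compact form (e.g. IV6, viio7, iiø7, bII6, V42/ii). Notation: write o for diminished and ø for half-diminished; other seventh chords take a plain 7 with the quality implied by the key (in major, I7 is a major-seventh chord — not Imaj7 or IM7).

V65/ii

The pitches A-C#-E-G form a dominant seventh chord rooted on A.
A is not a diatonic chord root with this quality in C major, but it lies a perfect fifth above D (ii), so the chord functions as an applied dominant of ii.
With C# in the bass the chord is in first inversion, so the figured bass is 65.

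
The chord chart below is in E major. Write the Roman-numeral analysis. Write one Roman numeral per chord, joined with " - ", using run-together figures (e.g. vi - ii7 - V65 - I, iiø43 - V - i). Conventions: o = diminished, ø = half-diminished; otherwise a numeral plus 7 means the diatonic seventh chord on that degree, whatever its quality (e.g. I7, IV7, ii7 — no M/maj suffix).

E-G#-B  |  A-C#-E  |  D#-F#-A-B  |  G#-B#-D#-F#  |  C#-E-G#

I - IV - V65 - V7/vi - vi

E-G#-B: root E is the tonic; major triad there is I.
A-C#-E: major triad on A = scale degree 4 → IV.
D#-F#-A-B: dominant seventh chord on B = scale degree 5 → V65.
G#-B#-D#-F#: a dominant seventh chord on G#, the applied dominant of vi → V7/vi.
C#-E-G#: root C# is the submediant; minor triad there is vi.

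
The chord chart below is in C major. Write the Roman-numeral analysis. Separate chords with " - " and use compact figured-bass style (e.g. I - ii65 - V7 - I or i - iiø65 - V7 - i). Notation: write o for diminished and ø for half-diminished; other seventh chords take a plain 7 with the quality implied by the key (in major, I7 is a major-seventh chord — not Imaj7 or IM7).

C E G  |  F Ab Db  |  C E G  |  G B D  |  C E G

I - bII6 - I - V - I

C-E-G: major triad on C = scale degree 1 → I.
F-Ab-Db is non-diatonic — a major triad on the lowered supertonic (Db): the Neapolitan sixth, bII6 (third, F, in the bass — hence the 6).
C-E-G: root C is the tonic; major triad there is I.
G-B-D: root G is the dominant; major triad there is V.
C-E-G: root C is the tonic; major triad there is I.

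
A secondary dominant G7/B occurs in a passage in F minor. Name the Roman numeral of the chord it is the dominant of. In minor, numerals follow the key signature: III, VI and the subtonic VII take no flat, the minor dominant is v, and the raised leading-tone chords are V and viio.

V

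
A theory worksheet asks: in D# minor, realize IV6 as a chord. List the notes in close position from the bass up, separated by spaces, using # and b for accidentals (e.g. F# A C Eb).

Scale degree 4 in D# minor is G#; here the chord built on it is altered to a major triad. IV6 is the major subdominant, borrowed from the parallel major.
So the chord is G#-B#-D#.
With the 6 figure the chord is in first inversion; from the bass B# upward in close position it reads B#-D#-G#.

B# D# G#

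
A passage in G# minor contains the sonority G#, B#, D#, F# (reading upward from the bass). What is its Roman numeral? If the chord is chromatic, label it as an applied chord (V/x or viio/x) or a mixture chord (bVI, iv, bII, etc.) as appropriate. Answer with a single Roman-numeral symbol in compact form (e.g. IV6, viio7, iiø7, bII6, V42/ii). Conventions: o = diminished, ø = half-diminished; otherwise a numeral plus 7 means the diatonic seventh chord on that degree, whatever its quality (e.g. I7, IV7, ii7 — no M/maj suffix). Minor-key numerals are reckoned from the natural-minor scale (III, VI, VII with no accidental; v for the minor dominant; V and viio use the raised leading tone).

V7/iv

Stacked in thirds the chord is G#-B#-D#-F#: a dominant seventh chord on G#.
G# is not a diatonic chord root with this quality in G# minor, but it lies a perfect fifth above C# (iv), so the chord functions as an applied dominant of iv.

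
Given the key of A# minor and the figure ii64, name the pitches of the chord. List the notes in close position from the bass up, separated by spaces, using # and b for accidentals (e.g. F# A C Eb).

F## B# D#

Scale degree 2 in A# minor is B#; here the chord built on it is altered to a minor triad. ii64 is the minor supertonic, borrowed from the parallel major (the Dorian ii).
So the chord is B#-D#-F##, a minor triad.
With the 64 figure the chord is in second inversion; from the bass F## upward in close position it reads F##-B#-D#.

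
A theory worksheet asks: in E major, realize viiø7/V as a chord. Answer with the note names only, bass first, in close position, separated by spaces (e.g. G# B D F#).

viiø7/V is a secondary leading-tone chord. The target V is B in E major; the applied chord is rooted a semitone below, on A#.
Building a half-diminished seventh chord on A# gives A#-C#-E-G#.

A# C# E G#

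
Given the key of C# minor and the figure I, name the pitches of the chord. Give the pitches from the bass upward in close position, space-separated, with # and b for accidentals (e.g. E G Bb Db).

C# E# G#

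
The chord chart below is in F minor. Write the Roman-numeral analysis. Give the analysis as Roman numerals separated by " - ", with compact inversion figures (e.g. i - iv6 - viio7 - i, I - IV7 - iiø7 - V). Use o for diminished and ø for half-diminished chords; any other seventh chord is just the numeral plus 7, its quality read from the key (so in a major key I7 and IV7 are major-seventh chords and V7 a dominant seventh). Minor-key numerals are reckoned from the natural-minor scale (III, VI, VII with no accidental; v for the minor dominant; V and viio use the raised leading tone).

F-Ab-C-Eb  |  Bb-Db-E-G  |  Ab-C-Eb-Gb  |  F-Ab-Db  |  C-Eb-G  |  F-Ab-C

i7 - viio43 - V7/VI - VI6 - v - i

F-Ab-C-Eb has root F, degree 1 in F minor, so i7.
Bb-Db-E-G has root E, degree 7 in F minor, so viio43.
Ab-C-Eb-Gb is the secondary dominant of VI (dominant seventh chord on Ab): V7/VI.
F-Ab-Db has root Db, degree 6 in F minor, so VI6.
C-Eb-G: minor triad on C = scale degree 5 → v.
F-Ab-C: minor triad on F = scale degree 1 → i.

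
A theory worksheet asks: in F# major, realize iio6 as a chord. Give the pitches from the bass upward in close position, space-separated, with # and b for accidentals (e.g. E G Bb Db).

Scale degree 2 in F# major is G#; here the chord built on it is altered to a diminished triad. iio6 is the diminished supertonic triad, borrowed from the parallel minor.
So the chord is G#-B-D, a diminished triad.
With the 6 figure the chord is in first inversion; from the bass B upward in close position it reads B-D-G#.

B D G#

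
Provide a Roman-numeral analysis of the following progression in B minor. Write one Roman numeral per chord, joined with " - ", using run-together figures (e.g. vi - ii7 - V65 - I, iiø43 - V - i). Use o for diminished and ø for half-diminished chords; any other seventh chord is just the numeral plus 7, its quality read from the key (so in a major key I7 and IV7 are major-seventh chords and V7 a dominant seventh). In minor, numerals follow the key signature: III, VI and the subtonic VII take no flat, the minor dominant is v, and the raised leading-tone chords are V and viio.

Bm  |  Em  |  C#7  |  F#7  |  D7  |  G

i - iv - V7/V - V7 - V7/VI - VI

Bm: minor triad on B = scale degree 1 → i.
Em has root E, degree 4 in B minor, so iv.
C#7: chromatic; C# is V of V, so V7/V.
F#7 has root F#, degree 5 in B minor, so V7.
D7 is the secondary dominant of VI (dominant seventh chord on D): V7/VI.
G has root G, degree 6 in B minor, so VI.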